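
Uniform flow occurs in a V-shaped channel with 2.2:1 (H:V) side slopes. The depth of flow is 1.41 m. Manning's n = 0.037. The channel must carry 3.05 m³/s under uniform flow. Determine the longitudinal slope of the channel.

For a triangular section with side slope z = 2.2: A = zy² = 2.2×1.41² = 4.374 m²; P = 2y√(1+z²) = 2×1.41×2.417 = 6.815 m.
Hydraulic radius R = A/P = 4.374/6.815 = 0.6418 m.
From Manning's equation, S = [nQ / (1 A R^(2/3))]² = [0.037 × 3.05 / (1 × 4.374 × 0.6418^(2/3))]² = 0.0012.

S = 0.0012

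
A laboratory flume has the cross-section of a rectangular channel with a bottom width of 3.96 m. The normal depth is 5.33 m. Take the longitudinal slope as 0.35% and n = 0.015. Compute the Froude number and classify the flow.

subcritical

Flow area A = b·y = 3.96 × 5.33 = 21.11 m². Wetted perimeter P = b + 2y = 3.96 + 2×5.33 = 14.62 m.
Hydraulic radius R = A/P = 21.11/14.62 = 1.444 m.
V = (1/n) R^(2/3) √S = (1/0.015) × 1.444^(2/3) × √0.0035 = 5.038 m/s. Hydraulic depth D_h = A/T = 21.11/3.96 = 5.33 m.
Froude number Fr = V/√(g·D_h) = 5.038/√(9.81×5.33) = 0.697, which is less than 1, so the flow is subcritical.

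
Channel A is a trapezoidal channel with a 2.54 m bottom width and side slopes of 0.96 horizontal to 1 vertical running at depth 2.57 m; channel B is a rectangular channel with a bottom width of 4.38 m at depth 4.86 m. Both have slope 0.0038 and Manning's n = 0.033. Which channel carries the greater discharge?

Channel A: With bottom width b = 2.54 m and side slope z = 0.96: A = (b + zy)y = (2.54 + 0.96×2.57)×2.57 = 12.87 m²; P = b + 2y√(1+z²) = 2.54 + 2×2.57×1.386 = 9.665 m. Hydraulic radius R = A/P = 12.87/9.665 = 1.331 m. Q_A = (1/0.033)·12.87·1.331^(2/3)·√0.0038 = 29.09 m³/s.
Channel B: Flow area A = b·y = 4.38 × 4.86 = 21.29 m². Wetted perimeter P = b + 2y = 4.38 + 2×4.86 = 14.1 m. Hydraulic radius R = A/P = 21.29/14.1 = 1.51 m. Q_B = (1/0.033)·21.29·1.51^(2/3)·√0.0038 = 52.33 m³/s.
Q_A = 29.09 m³/s vs Q_B = 52.33 m³/s, so channel B carries more.

channel B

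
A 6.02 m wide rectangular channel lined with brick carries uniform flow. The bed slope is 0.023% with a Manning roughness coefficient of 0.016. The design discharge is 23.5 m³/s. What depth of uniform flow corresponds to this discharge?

y_n = 3.1 m

Manning's equation rearranged: A R^(2/3) = nQ / (1·√S) = 0.016 × 23.5 / (√0.00023) = 24.79.
Try y = 2.35 m: A R^(2/3) = 17.02 — short.
Try y = 3.53 m: A R^(2/3) = 29.37 — over.
Try y = 3.1 m: A R^(2/3) = 24.75 — close enough.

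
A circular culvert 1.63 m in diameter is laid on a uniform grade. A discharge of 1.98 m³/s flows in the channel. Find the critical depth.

y_c = 0.705 m

At critical depth, Q² T / (g A³) = 1, i.e. A³/T = Q²/g = 1.98²/9.81 = 0.3996.
Trying y = 0.585 m: A³/T = 0.1954 — too small.
Trying y = 0.799 m: A³/T = 0.646 — too large.
Trying y = 0.705 m: A³/T = 0.4002 — matches.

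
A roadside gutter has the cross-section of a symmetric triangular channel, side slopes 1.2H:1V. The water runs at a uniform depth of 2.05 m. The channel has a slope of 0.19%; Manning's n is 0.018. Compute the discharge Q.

Q = 10.4 m³/s

For a triangular section with side slope z = 1.2: A = zy² = 1.2×2.05² = 5.043 m²; P = 2y√(1+z²) = 2×2.05×1.562 = 6.404 m.
Hydraulic radius R = A/P = 5.043/6.404 = 0.7874 m.
Manning's equation: Q = (1/n) A R^(2/3) S^(1/2) = (1/0.018) × 5.043 × 0.7874^(2/3) × 0.0019^(1/2) = 10.4 m³/s.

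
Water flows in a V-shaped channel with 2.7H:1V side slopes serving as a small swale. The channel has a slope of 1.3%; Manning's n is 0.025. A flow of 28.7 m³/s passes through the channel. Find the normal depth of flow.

y_n = 1.66 m

Manning's equation rearranged: A R^(2/3) = nQ / (1·√S) = 0.025 × 28.7 / (√0.013) = 6.293.
Try y = 1.97 m: A R^(2/3) = 9.938 — high.
Try y = 1.66 m: A R^(2/3) = 6.295 — matches.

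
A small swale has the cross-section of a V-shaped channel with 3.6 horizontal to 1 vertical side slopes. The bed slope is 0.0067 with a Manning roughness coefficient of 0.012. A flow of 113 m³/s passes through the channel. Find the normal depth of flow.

Manning's equation rearranged: A R^(2/3) = nQ / (1·√S) = 0.012 × 113 / (√0.0067) = 16.57.
At y = 1.48 m: A R^(2/3) = 6.293 — too small.
At y = 2.13 m: A R^(2/3) = 16.62 — matches.

y_n = 2.13 m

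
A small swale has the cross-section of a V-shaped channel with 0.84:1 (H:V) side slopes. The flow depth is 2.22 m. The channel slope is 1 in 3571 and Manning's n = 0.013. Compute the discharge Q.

Q = 4.26 m³/s

For a triangular section with side slope z = 0.84: A = zy² = 0.84×2.22² = 4.14 m²; P = 2y√(1+z²) = 2×2.22×1.306 = 5.799 m.
Hydraulic radius R = A/P = 4.14/5.799 = 0.7139 m.
Manning's equation: Q = (1/n) A R^(2/3) S^(1/2) = (1/0.013) × 4.14 × 0.7139^(2/3) × 0.00028^(1/2) = 4.26 m³/s.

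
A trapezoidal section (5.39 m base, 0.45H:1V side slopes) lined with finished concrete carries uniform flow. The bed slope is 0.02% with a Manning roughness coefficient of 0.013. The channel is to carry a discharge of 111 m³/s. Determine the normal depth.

Manning's equation rearranged: A R^(2/3) = nQ / (1·√S) = 0.013 × 111 / (√0.0002) = 102.
At y = 7.98 m: A R^(2/3) = 153.4 — too large.
At y = 4.58 m: A R^(2/3) = 57.92 — too small.
At y = 6.36 m: A R^(2/3) = 102.1 — ≈ 102.

y_n = 6.36 m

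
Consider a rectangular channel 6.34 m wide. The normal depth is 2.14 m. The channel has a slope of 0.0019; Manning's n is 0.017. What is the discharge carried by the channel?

Flow area A = b·y = 6.34 × 2.14 = 13.57 m². Wetted perimeter P = b + 2y = 6.34 + 2×2.14 = 10.62 m.
Hydraulic radius R = A/P = 13.57/10.62 = 1.278 m.
Manning's equation: Q = (1/n) A R^(2/3) S^(1/2) = (1/0.017) × 13.57 × 1.278^(2/3) × 0.0019^(1/2) = 41 m³/s.

Q = 41 m³/s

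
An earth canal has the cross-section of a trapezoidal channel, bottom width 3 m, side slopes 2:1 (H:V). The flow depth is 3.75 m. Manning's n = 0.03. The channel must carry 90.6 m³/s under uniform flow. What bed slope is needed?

With bottom width b = 3 m and side slope z = 2: A = (b + zy)y = (3 + 2×3.75)×3.75 = 39.38 m²; P = b + 2y√(1+z²) = 3 + 2×3.75×2.236 = 19.77 m.
Hydraulic radius R = A/P = 39.38/19.77 = 1.992 m.
From Manning's equation, S = [nQ / (1 A R^(2/3))]² = [0.03 × 90.6 / (1 × 39.38 × 1.992^(2/3))]² = 0.0019.

S = 0.0019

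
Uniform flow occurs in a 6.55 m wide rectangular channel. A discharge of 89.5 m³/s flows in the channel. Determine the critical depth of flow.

For a rectangular channel, critical depth y_c = (q²/g)^(1/3) where q = Q/b = 89.5/6.55 = 13.66 m²/s.
So y_c = (13.66²/9.81)^(1/3) = 2.67 m.

y_c = 2.67 m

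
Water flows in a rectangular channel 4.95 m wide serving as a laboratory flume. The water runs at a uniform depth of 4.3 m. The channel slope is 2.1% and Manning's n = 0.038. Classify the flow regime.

subcritical

Flow area A = b·y = 4.95 × 4.3 = 21.29 m². Wetted perimeter P = b + 2y = 4.95 + 2×4.3 = 13.55 m.
Hydraulic radius R = A/P = 21.29/13.55 = 1.571 m.
V = (1/n) R^(2/3) √S = (1/0.038) × 1.571^(2/3) × √0.021 = 5.153 m/s. Hydraulic depth D_h = A/T = 21.29/4.95 = 4.3 m.
Froude number Fr = V/√(g·D_h) = 5.153/√(9.81×4.3) = 0.793, which is less than 1, so the flow is subcritical.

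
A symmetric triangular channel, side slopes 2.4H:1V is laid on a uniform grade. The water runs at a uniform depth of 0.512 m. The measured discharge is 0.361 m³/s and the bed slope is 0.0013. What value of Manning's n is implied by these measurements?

n = 0.024

For a triangular section with side slope z = 2.4: A = zy² = 2.4×0.512² = 0.6291 m²; P = 2y√(1+z²) = 2×0.512×2.6 = 2.662 m.
Hydraulic radius R = A/P = 0.6291/2.662 = 0.2363 m.
Rearranging Manning's equation: n = (1/Q) A R^(2/3) S^(1/2) = (1/0.361) × 0.6291 × 0.2363^(2/3) × √0.0013 = 0.024.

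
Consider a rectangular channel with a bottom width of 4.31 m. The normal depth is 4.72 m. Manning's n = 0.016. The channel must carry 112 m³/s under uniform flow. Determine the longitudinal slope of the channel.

Flow area A = b·y = 4.31 × 4.72 = 20.34 m². Wetted perimeter P = b + 2y = 4.31 + 2×4.72 = 13.75 m.
Hydraulic radius R = A/P = 20.34/13.75 = 1.48 m.
From Manning's equation, S = [nQ / (1 A R^(2/3))]² = [0.016 × 112 / (1 × 20.34 × 1.48^(2/3))]² = 0.0046.

S = 0.0046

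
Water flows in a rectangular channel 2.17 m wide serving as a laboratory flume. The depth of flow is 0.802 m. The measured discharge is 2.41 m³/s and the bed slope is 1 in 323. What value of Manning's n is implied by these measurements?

Flow area A = b·y = 2.17 × 0.802 = 1.74 m². Wetted perimeter P = b + 2y = 2.17 + 2×0.802 = 3.774 m.
Hydraulic radius R = A/P = 1.74/3.774 = 0.4611 m.
Rearranging Manning's equation: n = (1/Q) A R^(2/3) S^(1/2) = (1/2.41) × 1.74 × 0.4611^(2/3) × √0.003096 = 0.024.

n = 0.024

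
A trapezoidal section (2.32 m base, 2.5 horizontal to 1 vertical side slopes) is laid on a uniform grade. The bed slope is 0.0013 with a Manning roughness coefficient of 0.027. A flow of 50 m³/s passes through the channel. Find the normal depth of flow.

y_n = 2.91 m

Manning's equation rearranged: A R^(2/3) = nQ / (1·√S) = 0.027 × 50 / (√0.0013) = 37.44.
At y = 3.71 m: A R^(2/3) = 66.66 — too large.
At y = 2.28 m: A R^(2/3) = 21.25 — too small.
At y = 2.91 m: A R^(2/3) = 37.43 — ≈ 37.44.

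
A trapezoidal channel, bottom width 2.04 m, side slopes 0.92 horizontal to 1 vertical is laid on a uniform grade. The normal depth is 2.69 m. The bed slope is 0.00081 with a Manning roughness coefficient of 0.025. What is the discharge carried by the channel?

Q = 16.5 m³/s

With bottom width b = 2.04 m and side slope z = 0.92: A = (b + zy)y = (2.04 + 0.92×2.69)×2.69 = 12.14 m²; P = b + 2y√(1+z²) = 2.04 + 2×2.69×1.359 = 9.35 m.
Hydraulic radius R = A/P = 12.14/9.35 = 1.299 m.
Manning's equation: Q = (1/n) A R^(2/3) S^(1/2) = (1/0.025) × 12.14 × 1.299^(2/3) × 0.00081^(1/2) = 16.5 m³/s.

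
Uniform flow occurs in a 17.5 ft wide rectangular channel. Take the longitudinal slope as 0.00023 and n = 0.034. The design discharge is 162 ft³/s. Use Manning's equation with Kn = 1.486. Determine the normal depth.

Manning's equation rearranged: A R^(2/3) = nQ / (1.486·√S) = 0.034 × 162 / (1.486 × √0.00023) = 244.4.
At y = 6.75 ft: A R^(2/3) = 288.2 — over.
At y = 5.99 ft: A R^(2/3) = 244.2 — close enough.

y_n = 5.99 ft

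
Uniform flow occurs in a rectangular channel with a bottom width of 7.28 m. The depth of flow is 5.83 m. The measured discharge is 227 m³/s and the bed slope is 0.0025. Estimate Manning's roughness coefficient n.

Flow area A = b·y = 7.28 × 5.83 = 42.44 m². Wetted perimeter P = b + 2y = 7.28 + 2×5.83 = 18.94 m.
Hydraulic radius R = A/P = 42.44/18.94 = 2.241 m.
Rearranging Manning's equation: n = (1/Q) A R^(2/3) S^(1/2) = (1/227) × 42.44 × 2.241^(2/3) × √0.0025 = 0.016.

n = 0.016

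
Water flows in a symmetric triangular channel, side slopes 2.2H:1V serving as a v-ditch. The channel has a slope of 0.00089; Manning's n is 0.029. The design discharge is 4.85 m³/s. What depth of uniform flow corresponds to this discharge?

Manning's equation rearranged: A R^(2/3) = nQ / (1·√S) = 0.029 × 4.85 / (√0.00089) = 4.715.
Try y = 1.21 m: A R^(2/3) = 2.164 — low.
Try y = 1.98 m: A R^(2/3) = 8.047 — high.
Try y = 1.62 m: A R^(2/3) = 4.713 — matches.

y_n = 1.62 m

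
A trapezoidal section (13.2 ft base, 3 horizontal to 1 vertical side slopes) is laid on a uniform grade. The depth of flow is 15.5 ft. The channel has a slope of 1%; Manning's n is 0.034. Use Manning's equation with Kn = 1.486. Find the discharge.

With bottom width b = 13.2 ft and side slope z = 3: A = (b + zy)y = (13.2 + 3×15.5)×15.5 = 925.4 ft²; P = b + 2y√(1+z²) = 13.2 + 2×15.5×3.162 = 111.2 ft.
Hydraulic radius R = A/P = 925.4/111.2 = 8.319 ft.
Manning's equation: Q = (1.486/n) A R^(2/3) S^(1/2) = (1.486/0.034) × 925.4 × 8.319^(2/3) × 0.01^(1/2) = 16600 ft³/s.

Q = 16600 ft³/s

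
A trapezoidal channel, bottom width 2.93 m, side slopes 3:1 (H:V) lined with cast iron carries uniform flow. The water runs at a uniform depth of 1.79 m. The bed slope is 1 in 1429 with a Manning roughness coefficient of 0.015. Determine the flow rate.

Q = 26.9 m³/s

With bottom width b = 2.93 m and side slope z = 3: A = (b + zy)y = (2.93 + 3×1.79)×1.79 = 14.86 m²; P = b + 2y√(1+z²) = 2.93 + 2×1.79×3.162 = 14.25 m.
Hydraulic radius R = A/P = 14.86/14.25 = 1.043 m.
Manning's equation: Q = (1/n) A R^(2/3) S^(1/2) = (1/0.015) × 14.86 × 1.043^(2/3) × 0.0006998^(1/2) = 26.9 m³/s.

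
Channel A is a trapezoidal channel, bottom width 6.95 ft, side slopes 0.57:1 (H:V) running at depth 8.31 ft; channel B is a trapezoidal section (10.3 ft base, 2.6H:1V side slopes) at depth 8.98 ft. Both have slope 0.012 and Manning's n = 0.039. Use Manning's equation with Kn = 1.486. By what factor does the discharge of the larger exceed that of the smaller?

Channel A: With bottom width b = 6.95 ft and side slope z = 0.57: A = (b + zy)y = (6.95 + 0.57×8.31)×8.31 = 97.12 ft²; P = b + 2y√(1+z²) = 6.95 + 2×8.31×1.151 = 26.08 ft. Hydraulic radius R = A/P = 97.12/26.08 = 3.724 ft. Q_A = (1.486/0.039)·97.12·3.724^(2/3)·√0.012 = 973.8 ft³/s.
Channel B: With bottom width b = 10.3 ft and side slope z = 2.6: A = (b + zy)y = (10.3 + 2.6×8.98)×8.98 = 302.2 ft²; P = b + 2y√(1+z²) = 10.3 + 2×8.98×2.786 = 60.33 ft. Hydraulic radius R = A/P = 302.2/60.33 = 5.008 ft. Q_B = (1.486/0.039)·302.2·5.008^(2/3)·√0.012 = 3692 ft³/s.
The larger discharge is 3692 ft³/s and the smaller is 973.8 ft³/s; the ratio is 3.79.

3.79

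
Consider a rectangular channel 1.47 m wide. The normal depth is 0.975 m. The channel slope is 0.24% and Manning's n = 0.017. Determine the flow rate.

Q = 2.31 m³/s

Flow area A = b·y = 1.47 × 0.975 = 1.433 m². Wetted perimeter P = b + 2y = 1.47 + 2×0.975 = 3.42 m.
Hydraulic radius R = A/P = 1.433/3.42 = 0.4191 m.
Manning's equation: Q = (1/n) A R^(2/3) S^(1/2) = (1/0.017) × 1.433 × 0.4191^(2/3) × 0.0024^(1/2) = 2.31 m³/s.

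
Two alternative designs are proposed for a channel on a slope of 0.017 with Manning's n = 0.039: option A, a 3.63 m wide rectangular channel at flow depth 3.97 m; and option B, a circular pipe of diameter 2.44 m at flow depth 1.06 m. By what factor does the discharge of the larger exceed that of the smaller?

12.7

Channel A: Flow area A = b·y = 3.63 × 3.97 = 14.41 m². Wetted perimeter P = b + 2y = 3.63 + 2×3.97 = 11.57 m. Hydraulic radius R = A/P = 14.41/11.57 = 1.246 m. Q_A = (1/0.039)·14.41·1.246^(2/3)·√0.017 = 55.77 m³/s.
Channel B: For a circular section of diameter D = 2.44 m at depth y = 1.06 m, the central angle is θ = 2 arccos(1 − 2y/D) = 2.879 rad. Then A = (D²/8)(θ − sin θ) = 1.949 m² and P = Dθ/2 = 3.512 m. Hydraulic radius R = A/P = 1.949/3.512 = 0.5549 m. Q_B = (1/0.039)·1.949·0.5549^(2/3)·√0.017 = 4.399 m³/s.
The larger discharge is 55.77 m³/s and the smaller is 4.399 m³/s; the ratio is 12.7.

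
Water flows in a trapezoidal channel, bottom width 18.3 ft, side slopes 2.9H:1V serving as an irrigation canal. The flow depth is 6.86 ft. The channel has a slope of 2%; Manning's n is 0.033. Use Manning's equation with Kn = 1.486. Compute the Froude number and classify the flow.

supercritical

With bottom width b = 18.3 ft and side slope z = 2.9: A = (b + zy)y = (18.3 + 2.9×6.86)×6.86 = 262 ft²; P = b + 2y√(1+z²) = 18.3 + 2×6.86×3.068 = 60.39 ft.
Hydraulic radius R = A/P = 262/60.39 = 4.339 ft.
V = (1.486/n) R^(2/3) √S = (1.486/0.033) × 4.339^(2/3) × √0.02 = 16.94 ft/s. Hydraulic depth D_h = A/T = 262/58.09 = 4.511 ft.
Froude number Fr = V/√(g·D_h) = 16.94/√(32.2×4.511) = 1.41, which is greater than 1, so the flow is supercritical.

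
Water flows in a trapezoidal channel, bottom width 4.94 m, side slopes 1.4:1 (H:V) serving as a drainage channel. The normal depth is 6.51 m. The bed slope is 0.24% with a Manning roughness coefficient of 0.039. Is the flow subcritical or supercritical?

subcritical

With bottom width b = 4.94 m and side slope z = 1.4: A = (b + zy)y = (4.94 + 1.4×6.51)×6.51 = 91.49 m²; P = b + 2y√(1+z²) = 4.94 + 2×6.51×1.72 = 27.34 m.
Hydraulic radius R = A/P = 91.49/27.34 = 3.346 m.
V = (1/n) R^(2/3) √S = (1/0.039) × 3.346^(2/3) × √0.0024 = 2.81 m/s. Hydraulic depth D_h = A/T = 91.49/23.17 = 3.949 m.
Froude number Fr = V/√(g·D_h) = 2.81/√(9.81×3.949) = 0.452, which is less than 1, so the flow is subcritical.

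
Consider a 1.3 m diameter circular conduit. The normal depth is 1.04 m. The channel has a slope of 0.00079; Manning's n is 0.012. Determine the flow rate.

For a circular section of diameter D = 1.3 m at depth y = 1.04 m, the central angle is θ = 2 arccos(1 − 2y/D) = 4.429 rad. Then A = (D²/8)(θ − sin θ) = 1.138 m² and P = Dθ/2 = 2.879 m.
Hydraulic radius R = A/P = 1.138/2.879 = 0.3955 m.
Manning's equation: Q = (1/n) A R^(2/3) S^(1/2) = (1/0.012) × 1.138 × 0.3955^(2/3) × 0.00079^(1/2) = 1.44 m³/s.

Q = 1.44 m³/s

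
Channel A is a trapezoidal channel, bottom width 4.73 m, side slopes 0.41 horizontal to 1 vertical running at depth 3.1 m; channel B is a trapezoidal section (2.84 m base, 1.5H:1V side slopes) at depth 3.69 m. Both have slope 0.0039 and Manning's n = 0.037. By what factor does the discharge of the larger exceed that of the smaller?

1.85

Channel A: With bottom width b = 4.73 m and side slope z = 0.41: A = (b + zy)y = (4.73 + 0.41×3.1)×3.1 = 18.6 m²; P = b + 2y√(1+z²) = 4.73 + 2×3.1×1.081 = 11.43 m. Hydraulic radius R = A/P = 18.6/11.43 = 1.627 m. Q_A = (1/0.037)·18.6·1.627^(2/3)·√0.0039 = 43.44 m³/s.
Channel B: With bottom width b = 2.84 m and side slope z = 1.5: A = (b + zy)y = (2.84 + 1.5×3.69)×3.69 = 30.9 m²; P = b + 2y√(1+z²) = 2.84 + 2×3.69×1.803 = 16.14 m. Hydraulic radius R = A/P = 30.9/16.14 = 1.914 m. Q_B = (1/0.037)·30.9·1.914^(2/3)·√0.0039 = 80.41 m³/s.
The larger discharge is 80.41 m³/s and the smaller is 43.44 m³/s; the ratio is 1.85.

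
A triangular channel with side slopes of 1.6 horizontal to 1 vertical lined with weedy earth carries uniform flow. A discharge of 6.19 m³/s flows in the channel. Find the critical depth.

At critical depth, Q² T / (g A³) = 1, i.e. A³/T = Q²/g = 6.19²/9.81 = 3.906.
Try y = 1.58 m: A³/T = 12.6 — high.
Try y = 1.01 m: A³/T = 1.345 — low.
Try y = 1.25 m: A³/T = 3.906 — close enough.

y_c = 1.25 m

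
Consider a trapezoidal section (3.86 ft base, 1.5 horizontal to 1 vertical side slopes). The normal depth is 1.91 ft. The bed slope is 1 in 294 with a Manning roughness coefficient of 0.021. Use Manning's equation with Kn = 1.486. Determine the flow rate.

With bottom width b = 3.86 ft and side slope z = 1.5: A = (b + zy)y = (3.86 + 1.5×1.91)×1.91 = 12.84 ft²; P = b + 2y√(1+z²) = 3.86 + 2×1.91×1.803 = 10.75 ft.
Hydraulic radius R = A/P = 12.84/10.75 = 1.195 ft.
Manning's equation: Q = (1.486/n) A R^(2/3) S^(1/2) = (1.486/0.021) × 12.84 × 1.195^(2/3) × 0.003401^(1/2) = 59.7 ft³/s.

Q = 59.7 ft³/s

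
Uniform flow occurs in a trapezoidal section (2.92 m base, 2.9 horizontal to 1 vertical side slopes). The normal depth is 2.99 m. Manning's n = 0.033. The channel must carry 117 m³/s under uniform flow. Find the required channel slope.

S = 0.00647

With bottom width b = 2.92 m and side slope z = 2.9: A = (b + zy)y = (2.92 + 2.9×2.99)×2.99 = 34.66 m²; P = b + 2y√(1+z²) = 2.92 + 2×2.99×3.068 = 21.26 m.
Hydraulic radius R = A/P = 34.66/21.26 = 1.63 m.
From Manning's equation, S = [nQ / (1 A R^(2/3))]² = [0.033 × 117 / (1 × 34.66 × 1.63^(2/3))]² = 0.00647.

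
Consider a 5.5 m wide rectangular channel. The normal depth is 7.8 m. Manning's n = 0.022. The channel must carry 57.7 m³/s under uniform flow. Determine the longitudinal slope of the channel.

S = 0.00034

Flow area A = b·y = 5.5 × 7.8 = 42.9 m². Wetted perimeter P = b + 2y = 5.5 + 2×7.8 = 21.1 m.
Hydraulic radius R = A/P = 42.9/21.1 = 2.033 m.
From Manning's equation, S = [nQ / (1 A R^(2/3))]² = [0.022 × 57.7 / (1 × 42.9 × 2.033^(2/3))]² = 0.00034.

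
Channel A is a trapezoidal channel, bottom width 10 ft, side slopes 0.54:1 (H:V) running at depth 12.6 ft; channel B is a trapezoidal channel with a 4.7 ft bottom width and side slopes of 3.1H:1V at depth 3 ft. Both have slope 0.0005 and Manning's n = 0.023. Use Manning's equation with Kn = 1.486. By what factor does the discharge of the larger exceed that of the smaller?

Channel A: With bottom width b = 10 ft and side slope z = 0.54: A = (b + zy)y = (10 + 0.54×12.6)×12.6 = 211.7 ft²; P = b + 2y√(1+z²) = 10 + 2×12.6×1.136 = 38.64 ft. Hydraulic radius R = A/P = 211.7/38.64 = 5.48 ft. Q_A = (1.486/0.023)·211.7·5.48^(2/3)·√0.0005 = 950.7 ft³/s.
Channel B: With bottom width b = 4.7 ft and side slope z = 3.1: A = (b + zy)y = (4.7 + 3.1×3)×3 = 42 ft²; P = b + 2y√(1+z²) = 4.7 + 2×3×3.257 = 24.24 ft. Hydraulic radius R = A/P = 42/24.24 = 1.732 ft. Q_B = (1.486/0.023)·42·1.732^(2/3)·√0.0005 = 87.52 ft³/s.
The larger discharge is 950.7 ft³/s and the smaller is 87.52 ft³/s; the ratio is 10.9.

10.9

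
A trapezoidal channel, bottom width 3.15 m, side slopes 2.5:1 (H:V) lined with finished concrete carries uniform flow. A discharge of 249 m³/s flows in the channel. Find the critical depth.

At critical depth, Q² T / (g A³) = 1, i.e. A³/T = Q²/g = 249²/9.81 = 6320.
Try y = 5.03 m: A³/T = 17490 — too large.
Try y = 4 m: A³/T = 6286 — ≈ 6320.

y_c = 4 m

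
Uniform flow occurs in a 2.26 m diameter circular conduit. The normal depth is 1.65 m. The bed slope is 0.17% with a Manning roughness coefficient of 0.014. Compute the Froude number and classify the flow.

subcritical

For a circular section of diameter D = 2.26 m at depth y = 1.65 m, the central angle is θ = 2 arccos(1 − 2y/D) = 4.098 rad. Then A = (D²/8)(θ − sin θ) = 3.138 m² and P = Dθ/2 = 4.631 m.
Hydraulic radius R = A/P = 3.138/4.631 = 0.6777 m.
V = (1/n) R^(2/3) √S = (1/0.014) × 0.6777^(2/3) × √0.0017 = 2.272 m/s. Hydraulic depth D_h = A/T = 3.138/2.006 = 1.564 m.
Froude number Fr = V/√(g·D_h) = 2.272/√(9.81×1.564) = 0.58, which is less than 1, so the flow is subcritical.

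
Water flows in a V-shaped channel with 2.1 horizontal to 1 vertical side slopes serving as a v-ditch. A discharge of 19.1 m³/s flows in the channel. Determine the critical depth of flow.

y_c = 1.76 m

At critical depth, Q² T / (g A³) = 1, i.e. A³/T = Q²/g = 19.1²/9.81 = 37.19.
Trying y = 1.24 m: A³/T = 6.464 — short.
Trying y = 1.76 m: A³/T = 37.24 — ≈ 37.19.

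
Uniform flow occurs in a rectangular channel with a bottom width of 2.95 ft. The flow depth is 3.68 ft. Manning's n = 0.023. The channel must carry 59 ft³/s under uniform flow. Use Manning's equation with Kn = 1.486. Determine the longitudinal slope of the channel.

S = 0.00661

Flow area A = b·y = 2.95 × 3.68 = 10.86 ft². Wetted perimeter P = b + 2y = 2.95 + 2×3.68 = 10.31 ft.
Hydraulic radius R = A/P = 10.86/10.31 = 1.053 ft.
From Manning's equation, S = [nQ / (1.486 A R^(2/3))]² = [0.023 × 59 / (1.486 × 10.86 × 1.053^(2/3))]² = 0.00661.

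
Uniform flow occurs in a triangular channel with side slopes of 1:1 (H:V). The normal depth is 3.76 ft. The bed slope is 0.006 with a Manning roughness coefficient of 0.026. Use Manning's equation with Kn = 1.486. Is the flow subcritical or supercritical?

subcritical

For a triangular section with side slope z = 1: A = zy² = 1×3.76² = 14.14 ft²; P = 2y√(1+z²) = 2×3.76×1.414 = 10.63 ft.
Hydraulic radius R = A/P = 14.14/10.63 = 1.329 ft.
V = (1.486/n) R^(2/3) √S = (1.486/0.026) × 1.329^(2/3) × √0.006 = 5.352 ft/s. Hydraulic depth D_h = A/T = 14.14/7.52 = 1.88 ft.
Froude number Fr = V/√(g·D_h) = 5.352/√(32.2×1.88) = 0.688, which is less than 1, so the flow is subcritical.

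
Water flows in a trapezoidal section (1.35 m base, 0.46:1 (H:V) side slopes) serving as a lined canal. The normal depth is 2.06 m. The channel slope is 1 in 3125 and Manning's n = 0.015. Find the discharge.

Q = 4.88 m³/s

With bottom width b = 1.35 m and side slope z = 0.46: A = (b + zy)y = (1.35 + 0.46×2.06)×2.06 = 4.733 m²; P = b + 2y√(1+z²) = 1.35 + 2×2.06×1.101 = 5.885 m.
Hydraulic radius R = A/P = 4.733/5.885 = 0.8043 m.
Manning's equation: Q = (1/n) A R^(2/3) S^(1/2) = (1/0.015) × 4.733 × 0.8043^(2/3) × 0.00032^(1/2) = 4.88 m³/s.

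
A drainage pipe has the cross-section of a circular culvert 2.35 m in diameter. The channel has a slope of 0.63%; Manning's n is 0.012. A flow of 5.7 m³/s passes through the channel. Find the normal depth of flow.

Manning's equation rearranged: A R^(2/3) = nQ / (1·√S) = 0.012 × 5.7 / (√0.0063) = 0.8618.
At y = 1.06 m: A R^(2/3) = 1.273 — too large.
At y = 0.606 m: A R^(2/3) = 0.4431 — too small.
At y = 0.856 m: A R^(2/3) = 0.8623 — matches.

y_n = 0.856 m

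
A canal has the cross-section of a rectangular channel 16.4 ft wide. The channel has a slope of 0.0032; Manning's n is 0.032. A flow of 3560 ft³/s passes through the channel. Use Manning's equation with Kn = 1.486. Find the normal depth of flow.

y_n = 24.6 ft

Manning's equation rearranged: A R^(2/3) = nQ / (1.486·√S) = 0.032 × 3560 / (1.486 × √0.0032) = 1355.
At y = 17.7 ft: A R^(2/3) = 915.8 — short.
At y = 29.9 ft: A R^(2/3) = 1697 — over.
At y = 24.6 ft: A R^(2/3) = 1354 — close enough.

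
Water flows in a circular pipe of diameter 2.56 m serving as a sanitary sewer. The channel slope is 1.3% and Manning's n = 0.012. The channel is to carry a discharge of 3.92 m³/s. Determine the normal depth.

y_n = 0.568 m

Manning's equation rearranged: A R^(2/3) = nQ / (1·√S) = 0.012 × 3.92 / (√0.013) = 0.4126.
Trying y = 0.451 m: A R^(2/3) = 0.2586 — too small.
Trying y = 0.687 m: A R^(2/3) = 0.6023 — too large.
Trying y = 0.568 m: A R^(2/3) = 0.4127 — ≈ 0.4126.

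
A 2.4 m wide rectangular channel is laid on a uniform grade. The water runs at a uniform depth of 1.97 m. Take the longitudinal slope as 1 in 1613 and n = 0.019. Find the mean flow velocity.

V = 1.08 m/s

Flow area A = b·y = 2.4 × 1.97 = 4.728 m². Wetted perimeter P = b + 2y = 2.4 + 2×1.97 = 6.34 m.
Hydraulic radius R = A/P = 4.728/6.34 = 0.7457 m.
From Manning's equation, V = (1/n) R^(2/3) S^(1/2) = (1/0.019) × 0.7457^(2/3) × 0.00062^(1/2) = 1.08 m/s.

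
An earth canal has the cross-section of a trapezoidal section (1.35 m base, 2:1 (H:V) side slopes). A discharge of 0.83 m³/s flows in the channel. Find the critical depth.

At critical depth, Q² T / (g A³) = 1, i.e. A³/T = Q²/g = 0.83²/9.81 = 0.07022.
Trying y = 0.202 m: A³/T = 0.02061 — low.
Trying y = 0.34 m: A³/T = 0.1213 — high.
Trying y = 0.29 m: A³/T = 0.06985 — ≈ 0.07022.

y_c = 0.29 m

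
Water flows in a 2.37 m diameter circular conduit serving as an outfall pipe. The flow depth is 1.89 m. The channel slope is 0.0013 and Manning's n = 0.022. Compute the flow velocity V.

V = 1.32 m/s

For a circular section of diameter D = 2.37 m at depth y = 1.89 m, the central angle is θ = 2 arccos(1 − 2y/D) = 4.416 rad. Then A = (D²/8)(θ − sin θ) = 3.772 m² and P = Dθ/2 = 5.233 m.
Hydraulic radius R = A/P = 3.772/5.233 = 0.7208 m.
From Manning's equation, V = (1/n) R^(2/3) S^(1/2) = (1/0.022) × 0.7208^(2/3) × 0.0013^(1/2) = 1.32 m/s.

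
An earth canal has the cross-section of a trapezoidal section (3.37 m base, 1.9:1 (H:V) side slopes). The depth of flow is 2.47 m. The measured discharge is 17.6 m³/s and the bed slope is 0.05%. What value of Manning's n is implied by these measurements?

With bottom width b = 3.37 m and side slope z = 1.9: A = (b + zy)y = (3.37 + 1.9×2.47)×2.47 = 19.92 m²; P = b + 2y√(1+z²) = 3.37 + 2×2.47×2.147 = 13.98 m.
Hydraulic radius R = A/P = 19.92/13.98 = 1.425 m.
Rearranging Manning's equation: n = (1/Q) A R^(2/3) S^(1/2) = (1/17.6) × 19.92 × 1.425^(2/3) × √0.0005 = 0.032.

n = 0.032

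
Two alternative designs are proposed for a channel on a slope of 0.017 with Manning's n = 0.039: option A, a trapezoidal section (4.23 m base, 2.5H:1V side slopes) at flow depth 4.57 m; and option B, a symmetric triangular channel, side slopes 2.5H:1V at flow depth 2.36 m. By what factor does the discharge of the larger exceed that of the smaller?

Channel A: With bottom width b = 4.23 m and side slope z = 2.5: A = (b + zy)y = (4.23 + 2.5×4.57)×4.57 = 71.54 m²; P = b + 2y√(1+z²) = 4.23 + 2×4.57×2.693 = 28.84 m. Hydraulic radius R = A/P = 71.54/28.84 = 2.481 m. Q_A = (1/0.039)·71.54·2.481^(2/3)·√0.017 = 438.3 m³/s.
Channel B: For a triangular section with side slope z = 2.5: A = zy² = 2.5×2.36² = 13.92 m²; P = 2y√(1+z²) = 2×2.36×2.693 = 12.71 m. Hydraulic radius R = A/P = 13.92/12.71 = 1.096 m. Q_B = (1/0.039)·13.92·1.096^(2/3)·√0.017 = 49.47 m³/s.
The larger discharge is 438.3 m³/s and the smaller is 49.47 m³/s; the ratio is 8.86.

8.86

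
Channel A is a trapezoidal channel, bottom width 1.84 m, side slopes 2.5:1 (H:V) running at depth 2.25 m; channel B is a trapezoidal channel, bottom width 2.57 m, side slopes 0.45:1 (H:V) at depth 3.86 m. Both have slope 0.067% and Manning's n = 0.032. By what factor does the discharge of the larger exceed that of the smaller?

1.15

Channel A: With bottom width b = 1.84 m and side slope z = 2.5: A = (b + zy)y = (1.84 + 2.5×2.25)×2.25 = 16.8 m²; P = b + 2y√(1+z²) = 1.84 + 2×2.25×2.693 = 13.96 m. Hydraulic radius R = A/P = 16.8/13.96 = 1.203 m. Q_A = (1/0.032)·16.8·1.203^(2/3)·√0.00067 = 15.37 m³/s.
Channel B: With bottom width b = 2.57 m and side slope z = 0.45: A = (b + zy)y = (2.57 + 0.45×3.86)×3.86 = 16.63 m²; P = b + 2y√(1+z²) = 2.57 + 2×3.86×1.097 = 11.04 m. Hydraulic radius R = A/P = 16.63/11.04 = 1.506 m. Q_B = (1/0.032)·16.63·1.506^(2/3)·√0.00067 = 17.67 m³/s.
The larger discharge is 17.67 m³/s and the smaller is 15.37 m³/s; the ratio is 1.15.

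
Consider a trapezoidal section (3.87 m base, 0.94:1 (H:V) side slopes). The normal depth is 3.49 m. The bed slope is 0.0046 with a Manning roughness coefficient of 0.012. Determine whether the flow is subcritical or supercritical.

With bottom width b = 3.87 m and side slope z = 0.94: A = (b + zy)y = (3.87 + 0.94×3.49)×3.49 = 24.96 m²; P = b + 2y√(1+z²) = 3.87 + 2×3.49×1.372 = 13.45 m.
Hydraulic radius R = A/P = 24.96/13.45 = 1.855 m.
V = (1/n) R^(2/3) √S = (1/0.012) × 1.855^(2/3) × √0.0046 = 8.534 m/s. Hydraulic depth D_h = A/T = 24.96/10.43 = 2.392 m.
Froude number Fr = V/√(g·D_h) = 8.534/√(9.81×2.392) = 1.76, which is greater than 1, so the flow is supercritical.

supercritical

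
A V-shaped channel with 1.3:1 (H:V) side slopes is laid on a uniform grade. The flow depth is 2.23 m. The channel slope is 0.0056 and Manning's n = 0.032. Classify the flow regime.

subcritical

For a triangular section with side slope z = 1.3: A = zy² = 1.3×2.23² = 6.465 m²; P = 2y√(1+z²) = 2×2.23×1.64 = 7.315 m.
Hydraulic radius R = A/P = 6.465/7.315 = 0.8838 m.
V = (1/n) R^(2/3) √S = (1/0.032) × 0.8838^(2/3) × √0.0056 = 2.154 m/s. Hydraulic depth D_h = A/T = 6.465/5.798 = 1.115 m.
Froude number Fr = V/√(g·D_h) = 2.154/√(9.81×1.115) = 0.651, which is less than 1, so the flow is subcritical.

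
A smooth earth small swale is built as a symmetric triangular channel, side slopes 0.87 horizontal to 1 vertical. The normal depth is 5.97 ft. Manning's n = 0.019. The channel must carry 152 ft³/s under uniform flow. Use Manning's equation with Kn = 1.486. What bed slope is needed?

S = 0.0016

For a triangular section with side slope z = 0.87: A = zy² = 0.87×5.97² = 31.01 ft²; P = 2y√(1+z²) = 2×5.97×1.325 = 15.83 ft.
Hydraulic radius R = A/P = 31.01/15.83 = 1.959 ft.
From Manning's equation, S = [nQ / (1.486 A R^(2/3))]² = [0.019 × 152 / (1.486 × 31.01 × 1.959^(2/3))]² = 0.0016.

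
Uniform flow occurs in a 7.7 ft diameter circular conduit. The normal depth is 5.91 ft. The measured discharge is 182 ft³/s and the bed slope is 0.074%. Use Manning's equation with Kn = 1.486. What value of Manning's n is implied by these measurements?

For a circular section of diameter D = 7.7 ft at depth y = 5.91 ft, the central angle is θ = 2 arccos(1 − 2y/D) = 4.271 rad. Then A = (D²/8)(θ − sin θ) = 38.35 ft² and P = Dθ/2 = 16.44 ft.
Hydraulic radius R = A/P = 38.35/16.44 = 2.332 ft.
Rearranging Manning's equation: n = (1.486/Q) A R^(2/3) S^(1/2) = (1.486/182) × 38.35 × 2.332^(2/3) × √0.00074 = 0.015.

n = 0.015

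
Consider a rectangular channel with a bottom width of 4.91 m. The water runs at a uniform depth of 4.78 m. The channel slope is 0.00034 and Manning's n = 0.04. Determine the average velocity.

V = 0.636 m/s

Flow area A = b·y = 4.91 × 4.78 = 23.47 m². Wetted perimeter P = b + 2y = 4.91 + 2×4.78 = 14.47 m.
Hydraulic radius R = A/P = 23.47/14.47 = 1.622 m.
From Manning's equation, V = (1/n) R^(2/3) S^(1/2) = (1/0.04) × 1.622^(2/3) × 0.00034^(1/2) = 0.636 m/s.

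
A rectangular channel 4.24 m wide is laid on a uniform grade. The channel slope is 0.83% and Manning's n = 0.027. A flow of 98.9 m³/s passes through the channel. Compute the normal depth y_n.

Manning's equation rearranged: A R^(2/3) = nQ / (1·√S) = 0.027 × 98.9 / (√0.0083) = 29.31.
At y = 6.48 m: A R^(2/3) = 37.54 — too large.
At y = 5.25 m: A R^(2/3) = 29.3 — ≈ 29.31.

y_n = 5.25 m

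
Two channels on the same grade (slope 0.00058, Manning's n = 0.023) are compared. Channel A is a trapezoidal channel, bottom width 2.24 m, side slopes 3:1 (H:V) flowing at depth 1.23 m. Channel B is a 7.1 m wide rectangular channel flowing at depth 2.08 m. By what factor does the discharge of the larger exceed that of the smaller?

3

Channel A: With bottom width b = 2.24 m and side slope z = 3: A = (b + zy)y = (2.24 + 3×1.23)×1.23 = 7.294 m²; P = b + 2y√(1+z²) = 2.24 + 2×1.23×3.162 = 10.02 m. Hydraulic radius R = A/P = 7.294/10.02 = 0.728 m. Q_A = (1/0.023)·7.294·0.728^(2/3)·√0.00058 = 6.181 m³/s.
Channel B: Flow area A = b·y = 7.1 × 2.08 = 14.77 m². Wetted perimeter P = b + 2y = 7.1 + 2×2.08 = 11.26 m. Hydraulic radius R = A/P = 14.77/11.26 = 1.312 m. Q_B = (1/0.023)·14.77·1.312^(2/3)·√0.00058 = 18.53 m³/s.
The larger discharge is 18.53 m³/s and the smaller is 6.181 m³/s; the ratio is 3.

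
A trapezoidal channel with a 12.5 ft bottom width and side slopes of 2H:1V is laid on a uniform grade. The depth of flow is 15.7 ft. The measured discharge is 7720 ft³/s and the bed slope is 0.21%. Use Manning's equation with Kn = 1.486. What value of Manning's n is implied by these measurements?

With bottom width b = 12.5 ft and side slope z = 2: A = (b + zy)y = (12.5 + 2×15.7)×15.7 = 689.2 ft²; P = b + 2y√(1+z²) = 12.5 + 2×15.7×2.236 = 82.71 ft.
Hydraulic radius R = A/P = 689.2/82.71 = 8.333 ft.
Rearranging Manning's equation: n = (1.486/Q) A R^(2/3) S^(1/2) = (1.486/7720) × 689.2 × 8.333^(2/3) × √0.0021 = 0.025.

n = 0.025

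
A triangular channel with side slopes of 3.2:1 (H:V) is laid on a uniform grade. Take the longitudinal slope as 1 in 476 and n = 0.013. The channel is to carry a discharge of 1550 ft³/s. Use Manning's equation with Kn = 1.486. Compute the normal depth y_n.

y_n = 6.57 ft

Manning's equation rearranged: A R^(2/3) = nQ / (1.486·√S) = 0.013 × 1550 / (1.486 × √0.002101) = 295.8.
Try y = 5.23 ft: A R^(2/3) = 161.1 — low.
Try y = 7.1 ft: A R^(2/3) = 363.9 — high.
Try y = 6.57 ft: A R^(2/3) = 295.9 — matches.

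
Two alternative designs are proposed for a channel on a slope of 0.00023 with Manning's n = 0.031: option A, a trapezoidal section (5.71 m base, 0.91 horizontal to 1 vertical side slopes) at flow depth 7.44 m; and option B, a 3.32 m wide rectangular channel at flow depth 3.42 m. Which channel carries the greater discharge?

channel A

Channel A: With bottom width b = 5.71 m and side slope z = 0.91: A = (b + zy)y = (5.71 + 0.91×7.44)×7.44 = 92.85 m²; P = b + 2y√(1+z²) = 5.71 + 2×7.44×1.352 = 25.83 m. Hydraulic radius R = A/P = 92.85/25.83 = 3.595 m. Q_A = (1/0.031)·92.85·3.595^(2/3)·√0.00023 = 106.6 m³/s.
Channel B: Flow area A = b·y = 3.32 × 3.42 = 11.35 m². Wetted perimeter P = b + 2y = 3.32 + 2×3.42 = 10.16 m. Hydraulic radius R = A/P = 11.35/10.16 = 1.118 m. Q_B = (1/0.031)·11.35·1.118^(2/3)·√0.00023 = 5.982 m³/s.
Q_A = 106.6 m³/s vs Q_B = 5.982 m³/s, so channel A carries more.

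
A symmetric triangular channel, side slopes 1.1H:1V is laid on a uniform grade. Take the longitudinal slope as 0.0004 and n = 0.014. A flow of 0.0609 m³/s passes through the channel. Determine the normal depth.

Manning's equation rearranged: A R^(2/3) = nQ / (1·√S) = 0.014 × 0.0609 / (√0.0004) = 0.04263.
Try y = 0.438 m: A R^(2/3) = 0.06272 — over.
Try y = 0.265 m: A R^(2/3) = 0.01642 — short.
Try y = 0.379 m: A R^(2/3) = 0.04265 — matches.

y_n = 0.379 m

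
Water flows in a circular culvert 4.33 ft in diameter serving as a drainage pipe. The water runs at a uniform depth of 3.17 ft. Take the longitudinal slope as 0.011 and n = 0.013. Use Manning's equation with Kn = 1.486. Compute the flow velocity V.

V = 14.3 ft/s

For a circular section of diameter D = 4.33 ft at depth y = 3.17 ft, the central angle is θ = 2 arccos(1 − 2y/D) = 4.107 rad. Then A = (D²/8)(θ − sin θ) = 11.55 ft² and P = Dθ/2 = 8.892 ft.
Hydraulic radius R = A/P = 11.55/8.892 = 1.299 ft.
From Manning's equation, V = (1.486/n) R^(2/3) S^(1/2) = (1.486/0.013) × 1.299^(2/3) × 0.011^(1/2) = 14.3 ft/s.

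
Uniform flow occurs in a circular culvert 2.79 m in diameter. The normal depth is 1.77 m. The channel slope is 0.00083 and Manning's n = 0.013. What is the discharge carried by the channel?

Q = 7.78 m³/s

For a circular section of diameter D = 2.79 m at depth y = 1.77 m, the central angle is θ = 2 arccos(1 − 2y/D) = 3.686 rad. Then A = (D²/8)(θ − sin θ) = 4.09 m² and P = Dθ/2 = 5.142 m.
Hydraulic radius R = A/P = 4.09/5.142 = 0.7955 m.
Manning's equation: Q = (1/n) A R^(2/3) S^(1/2) = (1/0.013) × 4.09 × 0.7955^(2/3) × 0.00083^(1/2) = 7.78 m³/s.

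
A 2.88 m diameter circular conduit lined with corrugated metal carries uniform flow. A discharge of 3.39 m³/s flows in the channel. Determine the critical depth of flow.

At critical depth, Q² T / (g A³) = 1, i.e. A³/T = Q²/g = 3.39²/9.81 = 1.171.
At y = 0.683 m: A³/T = 0.6742 — short.
At y = 0.863 m: A³/T = 1.675 — over.
At y = 0.787 m: A³/T = 1.171 — close enough.

y_c = 0.787 m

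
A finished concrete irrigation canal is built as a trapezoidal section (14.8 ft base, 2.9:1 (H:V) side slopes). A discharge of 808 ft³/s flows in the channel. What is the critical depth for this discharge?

At critical depth, Q² T / (g A³) = 1, i.e. A³/T = Q²/g = 808²/32.2 = 20280.
Try y = 3.04 ft: A³/T = 11410 — low.
Try y = 4.38 ft: A³/T = 43480 — high.
Try y = 3.56 ft: A³/T = 20180 — ≈ 20280.

y_c = 3.56 ft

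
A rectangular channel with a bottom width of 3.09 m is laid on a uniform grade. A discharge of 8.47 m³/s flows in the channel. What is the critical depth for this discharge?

y_c = 0.915 m

For a rectangular channel, critical depth y_c = (q²/g)^(1/3) where q = Q/b = 8.47/3.09 = 2.741 m²/s.
So y_c = (2.741²/9.81)^(1/3) = 0.915 m.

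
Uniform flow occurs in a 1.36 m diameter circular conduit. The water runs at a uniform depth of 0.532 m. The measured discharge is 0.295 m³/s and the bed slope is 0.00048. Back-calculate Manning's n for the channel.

n = 0.017

For a circular section of diameter D = 1.36 m at depth y = 0.532 m, the central angle is θ = 2 arccos(1 − 2y/D) = 2.703 rad. Then A = (D²/8)(θ − sin θ) = 0.5267 m² and P = Dθ/2 = 1.838 m.
Hydraulic radius R = A/P = 0.5267/1.838 = 0.2866 m.
Rearranging Manning's equation: n = (1/Q) A R^(2/3) S^(1/2) = (1/0.295) × 0.5267 × 0.2866^(2/3) × √0.00048 = 0.017.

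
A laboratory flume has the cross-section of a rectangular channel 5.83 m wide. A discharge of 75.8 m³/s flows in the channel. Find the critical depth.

y_c = 2.58 m

For a rectangular channel, critical depth y_c = (q²/g)^(1/3) where q = Q/b = 75.8/5.83 = 13 m²/s.
So y_c = (13²/9.81)^(1/3) = 2.58 m.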